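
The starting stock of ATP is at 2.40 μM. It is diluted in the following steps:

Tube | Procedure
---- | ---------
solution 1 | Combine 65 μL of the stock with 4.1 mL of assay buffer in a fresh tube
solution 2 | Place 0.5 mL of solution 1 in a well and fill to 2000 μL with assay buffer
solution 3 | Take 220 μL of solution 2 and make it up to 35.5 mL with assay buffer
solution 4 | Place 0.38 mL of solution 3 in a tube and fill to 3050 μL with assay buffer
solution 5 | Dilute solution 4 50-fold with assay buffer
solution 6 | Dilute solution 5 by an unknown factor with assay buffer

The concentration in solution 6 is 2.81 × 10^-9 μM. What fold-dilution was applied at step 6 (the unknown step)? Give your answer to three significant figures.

51.5-fold

Step 1: 65 μL + 4.1 mL = 4165 μL total → factor 4165/65 = 64.077
Step 2: 0.5 mL brought to 2000 μL → factor 2/0.5 = 4
Step 3: 220 μL brought to 35.5 mL → factor 35500/220 = 161.36
Step 4: 0.38 mL brought to 3050 μL → factor 3.05/0.38 = 8.0263
Step 5: 50-fold → factor 50
Step 6: unknown factor x
Product of known-step factors = 1.6598 × 10^7
Overall factor = 2.40 μM / (2.81 × 10^-9 μM) = 8.5409 × 10^8
x = 8.5409 × 10^8 / 1.6598 × 10^7 = 51.5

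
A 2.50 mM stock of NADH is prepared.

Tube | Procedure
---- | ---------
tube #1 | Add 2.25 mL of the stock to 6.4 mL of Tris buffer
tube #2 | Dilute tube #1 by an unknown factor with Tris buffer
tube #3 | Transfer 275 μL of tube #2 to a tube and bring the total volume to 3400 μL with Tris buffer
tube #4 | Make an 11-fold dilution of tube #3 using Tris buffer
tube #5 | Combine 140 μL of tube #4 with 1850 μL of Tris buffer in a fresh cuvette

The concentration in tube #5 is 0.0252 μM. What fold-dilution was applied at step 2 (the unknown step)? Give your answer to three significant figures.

13.3-fold

Step 1: 2.25 mL + 6.4 mL = 8.65 mL total → factor 8.65/2.25 = 3.8444
Step 2: unknown factor x
Step 3: 275 μL brought to 3400 μL → factor 3400/275 = 12.364
Step 4: 11-fold → factor 11
Step 5: 140 μL + 1850 μL = 1990 μL total → factor 1990/140 = 14.214
Product of known-step factors = 7431.9
Overall factor = 2.50 mM / (0.0252 μM) = 99206
x = 99206 / 7431.9 = 13.3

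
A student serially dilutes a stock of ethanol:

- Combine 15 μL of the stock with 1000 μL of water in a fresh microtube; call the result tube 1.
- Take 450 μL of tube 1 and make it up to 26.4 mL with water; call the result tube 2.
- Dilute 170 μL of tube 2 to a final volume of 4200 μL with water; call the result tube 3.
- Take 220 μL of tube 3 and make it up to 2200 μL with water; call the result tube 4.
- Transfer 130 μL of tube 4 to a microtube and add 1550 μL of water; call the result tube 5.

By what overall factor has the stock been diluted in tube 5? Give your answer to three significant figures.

1.27 × 10^7

Step 1: 15 μL + 1000 μL = 1015 μL total → factor 1015/15 = 67.667
Step 2: 450 μL brought to 26.4 mL → factor 26400/450 = 58.667
Step 3: 170 μL brought to 4200 μL → factor 4200/170 = 24.706
Step 4: 220 μL brought to 2200 μL → factor 2200/220 = 10
Step 5: 130 μL + 1550 μL = 1680 μL total → factor 1680/130 = 12.923
Overall dilution factor = 67.667 × 58.667 × 24.706 × 10 × 12.923 = 1.2675 × 10^7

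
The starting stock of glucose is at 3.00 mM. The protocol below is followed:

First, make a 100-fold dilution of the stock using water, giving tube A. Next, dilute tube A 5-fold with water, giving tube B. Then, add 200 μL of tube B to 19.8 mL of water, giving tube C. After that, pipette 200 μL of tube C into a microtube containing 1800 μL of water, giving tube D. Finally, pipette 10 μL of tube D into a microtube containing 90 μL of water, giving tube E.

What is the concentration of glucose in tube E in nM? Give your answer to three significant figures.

0.600 nM

Step 1: 100-fold → factor 100
Step 2: 5-fold → factor 5
Step 3: 200 μL + 19.8 mL = 20000 μL total → factor 20000/200 = 100
Step 4: 200 μL + 1800 μL = 2000 μL total → factor 2000/200 = 10
Step 5: 10 μL + 90 μL = 100 μL total → factor 100/10 = 10
Overall dilution factor = 100 × 5 × 100 × 10 × 10 = 5 × 10^6
Final = 3.00 mM / 5 × 10^6 = 6.000 × 10^-7 mM = 0.600 nM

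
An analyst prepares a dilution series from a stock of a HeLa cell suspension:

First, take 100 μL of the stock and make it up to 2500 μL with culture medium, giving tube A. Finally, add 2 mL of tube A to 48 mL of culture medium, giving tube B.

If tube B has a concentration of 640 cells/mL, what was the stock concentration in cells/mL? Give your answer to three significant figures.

4.00 × 10^5 cells/mL

Step 1: 100 μL brought to 2500 μL → factor 2500/100 = 25
Step 2: 2 mL + 48 mL = 50 mL total → factor 50/2 = 25
Overall dilution factor = 25 × 25 = 625
Stock = 640 cells/mL × 625 = 4.00 × 10^5 cells/mL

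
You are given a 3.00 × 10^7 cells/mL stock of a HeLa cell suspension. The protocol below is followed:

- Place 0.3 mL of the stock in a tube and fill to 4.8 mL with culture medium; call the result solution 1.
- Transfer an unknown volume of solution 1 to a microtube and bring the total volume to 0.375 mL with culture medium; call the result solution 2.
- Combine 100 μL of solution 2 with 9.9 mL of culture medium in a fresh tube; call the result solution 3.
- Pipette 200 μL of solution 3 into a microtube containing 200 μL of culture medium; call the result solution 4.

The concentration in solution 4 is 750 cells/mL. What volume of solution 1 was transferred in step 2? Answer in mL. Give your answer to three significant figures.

Step 1: 0.3 mL brought to 4.8 mL → factor 4.8/0.3 = 16
Step 2: v brought to 0.375 mL → factor = 0.375 mL/v
Step 3: 100 μL + 9.9 mL = 10000 μL total → factor 10000/100 = 100
Step 4: 200 μL + 200 μL = 400 μL total → factor 400/200 = 2
Product of known-step factors = 3200
Overall factor = 3.00 × 10^7 cells/mL / (750 cells/mL) = 40000
Step-2 factor = 40000 / 3200 = 12.5
v = 0.375 mL / 12.5 = 0.0300 mL

0.0300 mL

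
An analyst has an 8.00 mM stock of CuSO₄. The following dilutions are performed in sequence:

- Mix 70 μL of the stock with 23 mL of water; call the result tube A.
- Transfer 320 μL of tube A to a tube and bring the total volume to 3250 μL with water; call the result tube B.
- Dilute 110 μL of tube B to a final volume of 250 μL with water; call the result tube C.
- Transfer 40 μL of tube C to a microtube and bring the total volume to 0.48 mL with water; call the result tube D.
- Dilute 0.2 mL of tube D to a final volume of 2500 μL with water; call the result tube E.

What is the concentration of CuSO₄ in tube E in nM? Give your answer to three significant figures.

Step 1: 70 μL + 23 mL = 23070 μL total → factor 23070/70 = 329.57
Step 2: 320 μL brought to 3250 μL → factor 3250/320 = 10.156
Step 3: 110 μL brought to 250 μL → factor 250/110 = 2.2727
Step 4: 40 μL brought to 0.48 mL → factor 480/40 = 12
Step 5: 0.2 mL brought to 2500 μL → factor 2.5/0.2 = 12.5
Overall dilution factor = 329.57 × 10.156 × 2.2727 × 12 × 12.5 = 1.1411 × 10^6
Final = 8.00 mM / 1.1411 × 10^6 = 7.011 × 10^-6 mM = 7.01 nM

7.01 nM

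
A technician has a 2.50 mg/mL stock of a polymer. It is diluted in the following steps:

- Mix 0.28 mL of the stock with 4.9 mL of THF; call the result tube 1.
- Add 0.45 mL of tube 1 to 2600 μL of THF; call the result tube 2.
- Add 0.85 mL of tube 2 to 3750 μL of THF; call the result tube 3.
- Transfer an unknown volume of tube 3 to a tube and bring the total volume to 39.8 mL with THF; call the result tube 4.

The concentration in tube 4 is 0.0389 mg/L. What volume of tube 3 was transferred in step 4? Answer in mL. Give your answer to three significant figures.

0.420 mL

Step 1: 0.28 mL + 4.9 mL = 5.18 mL total → factor 5.18/0.28 = 18.5
Step 2: 0.45 mL + 2600 μL = 3.05 mL total → factor 3.05/0.45 = 6.7778
Step 3: 0.85 mL + 3750 μL = 4.6 mL total → factor 4.6/0.85 = 5.4118
Step 4: v brought to 39.8 mL → factor = 39.8 mL/v
Product of known-step factors = 678.58
Overall factor = 2.50 mg/mL / (0.0389 mg/L) = 64267
Step-4 factor = 64267 / 678.58 = 94.709
v = 39.8 mL / 94.709 = 0.420 mL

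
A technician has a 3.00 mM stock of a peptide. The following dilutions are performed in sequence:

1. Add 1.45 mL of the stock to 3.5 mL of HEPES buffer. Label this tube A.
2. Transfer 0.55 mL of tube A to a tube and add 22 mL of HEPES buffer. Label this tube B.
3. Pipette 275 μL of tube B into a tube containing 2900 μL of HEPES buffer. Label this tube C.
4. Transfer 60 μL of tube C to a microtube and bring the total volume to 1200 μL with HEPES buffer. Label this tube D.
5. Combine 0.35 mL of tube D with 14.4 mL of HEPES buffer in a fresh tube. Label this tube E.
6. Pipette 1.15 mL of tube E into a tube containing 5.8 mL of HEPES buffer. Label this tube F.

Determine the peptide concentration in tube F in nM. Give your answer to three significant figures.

Step 1: 1.45 mL + 3.5 mL = 4.95 mL total → factor 4.95/1.45 = 3.4138
Step 2: 0.55 mL + 22 mL = 22.55 mL total → factor 22.55/0.55 = 41
Step 3: 275 μL + 2900 μL = 3175 μL total → factor 3175/275 = 11.545
Step 4: 60 μL brought to 1200 μL → factor 1200/60 = 20
Step 5: 0.35 mL + 14.4 mL = 14.75 mL total → factor 14.75/0.35 = 42.143
Step 6: 1.15 mL + 5.8 mL = 6.95 mL total → factor 6.95/1.15 = 6.0435
Overall dilution factor = 3.4138 × 41 × 11.545 × 20 × 42.143 × 6.0435 = 8.2314 × 10^6
Final = 3.00 mM / 8.2314 × 10^6 = 3.645 × 10^-7 mM = 0.364 nM

0.364 nM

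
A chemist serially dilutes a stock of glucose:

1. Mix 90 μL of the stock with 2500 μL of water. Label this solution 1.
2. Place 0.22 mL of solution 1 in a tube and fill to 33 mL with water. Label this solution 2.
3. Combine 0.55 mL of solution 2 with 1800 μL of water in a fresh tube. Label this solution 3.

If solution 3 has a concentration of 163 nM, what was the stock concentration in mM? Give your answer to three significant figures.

3.01 mM

Step 1: 90 μL + 2500 μL = 2590 μL total → factor 2590/90 = 28.778
Step 2: 0.22 mL brought to 33 mL → factor 33/0.22 = 150
Step 3: 0.55 mL + 1800 μL = 2.35 mL total → factor 2.35/0.55 = 4.2727
Overall dilution factor = 28.778 × 150 × 4.2727 = 18444
Stock = 163 nM × 18444 = 3.006 × 10^6 nM = 3.01 mM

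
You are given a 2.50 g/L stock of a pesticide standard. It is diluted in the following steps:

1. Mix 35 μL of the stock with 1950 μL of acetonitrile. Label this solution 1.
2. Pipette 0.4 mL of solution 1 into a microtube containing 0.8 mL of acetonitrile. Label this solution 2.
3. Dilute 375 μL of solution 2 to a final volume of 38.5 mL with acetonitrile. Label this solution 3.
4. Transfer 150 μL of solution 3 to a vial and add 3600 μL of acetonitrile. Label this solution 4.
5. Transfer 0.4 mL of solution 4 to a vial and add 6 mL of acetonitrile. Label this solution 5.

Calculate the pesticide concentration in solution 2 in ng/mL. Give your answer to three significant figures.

1.47 × 10^4 ng/mL

Step 1: 35 μL + 1950 μL = 1985 μL total → factor 1985/35 = 56.714
Step 2: 0.4 mL + 0.8 mL = 1.2 mL total → factor 1.2/0.4 = 3
Dilution factor through solution 2 = 56.714 × 3 = 170.14
[solution 2] = 2.50 g/L / 170.14 = 0.01469 g/L = 1.47 × 10^4 ng/mL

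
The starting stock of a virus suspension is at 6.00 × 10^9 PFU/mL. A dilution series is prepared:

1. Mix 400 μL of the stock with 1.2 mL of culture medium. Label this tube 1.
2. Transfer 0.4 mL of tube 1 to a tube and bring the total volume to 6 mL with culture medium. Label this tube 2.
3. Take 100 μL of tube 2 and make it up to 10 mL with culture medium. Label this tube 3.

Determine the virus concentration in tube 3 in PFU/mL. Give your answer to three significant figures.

Step 1: 400 μL + 1.2 mL = 1600 μL total → factor 1600/400 = 4
Step 2: 0.4 mL brought to 6 mL → factor 6/0.4 = 15
Step 3: 100 μL brought to 10 mL → factor 10000/100 = 100
Overall dilution factor = 4 × 15 × 100 = 6000
Final = 6.00 × 10^9 PFU/mL / 6000 = 1.00 × 10^6 PFU/mL

1.00 × 10^6 PFU/mL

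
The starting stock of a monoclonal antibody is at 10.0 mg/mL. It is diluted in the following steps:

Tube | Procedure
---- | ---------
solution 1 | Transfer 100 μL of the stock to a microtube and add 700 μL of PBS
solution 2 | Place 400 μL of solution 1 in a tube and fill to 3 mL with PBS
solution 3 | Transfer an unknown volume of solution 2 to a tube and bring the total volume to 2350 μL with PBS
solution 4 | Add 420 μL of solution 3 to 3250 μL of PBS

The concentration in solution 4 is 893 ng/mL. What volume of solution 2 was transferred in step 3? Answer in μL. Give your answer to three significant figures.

Step 1: 100 μL + 700 μL = 800 μL total → factor 800/100 = 8
Step 2: 400 μL brought to 3 mL → factor 3000/400 = 7.5
Step 3: v brought to 2350 μL → factor = 2350 μL/v
Step 4: 420 μL + 3250 μL = 3670 μL total → factor 3670/420 = 8.7381
Product of known-step factors = 524.29
Overall factor = 10.0 mg/mL / (893 ng/mL) = 11198
Step-3 factor = 11198 / 524.29 = 21.359
v = 2350 μL / 21.359 = 110 μL

110 μL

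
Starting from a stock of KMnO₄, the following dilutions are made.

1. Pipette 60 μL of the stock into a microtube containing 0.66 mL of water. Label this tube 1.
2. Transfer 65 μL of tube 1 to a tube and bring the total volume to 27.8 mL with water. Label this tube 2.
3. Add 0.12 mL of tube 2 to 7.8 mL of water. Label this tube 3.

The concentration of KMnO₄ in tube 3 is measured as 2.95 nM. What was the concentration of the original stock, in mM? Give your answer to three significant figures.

0.999 mM

Step 1: 60 μL + 0.66 mL = 720 μL total → factor 720/60 = 12
Step 2: 65 μL brought to 27.8 mL → factor 27800/65 = 427.69
Step 3: 0.12 mL + 7.8 mL = 7.92 mL total → factor 7.92/0.12 = 66
Overall dilution factor = 12 × 427.69 × 66 = 3.3873 × 10^5
Stock = 2.95 nM × 3.3873 × 10^5 = 9.993 × 10^5 nM = 0.999 mM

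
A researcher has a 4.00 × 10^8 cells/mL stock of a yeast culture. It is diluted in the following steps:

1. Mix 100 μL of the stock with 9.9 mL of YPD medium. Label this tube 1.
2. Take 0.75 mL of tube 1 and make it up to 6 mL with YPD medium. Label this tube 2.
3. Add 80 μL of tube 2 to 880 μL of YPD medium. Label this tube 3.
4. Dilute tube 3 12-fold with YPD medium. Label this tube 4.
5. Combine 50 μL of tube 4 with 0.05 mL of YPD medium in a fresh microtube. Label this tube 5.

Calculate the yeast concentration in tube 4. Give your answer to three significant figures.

Step 1: 100 μL + 9.9 mL = 10000 μL total → factor 10000/100 = 100
Step 2: 0.75 mL brought to 6 mL → factor 6/0.75 = 8
Step 3: 80 μL + 880 μL = 960 μL total → factor 960/80 = 12
Step 4: 12-fold → factor 12
Dilution factor through tube 4 = 100 × 8 × 12 × 12 = 1.152 × 10^5
[tube 4] = 4.00 × 10^8 cells/mL / 1.152 × 10^5 = 3.47 × 10^3 cells/mL

3.47 × 10^3 cells/mL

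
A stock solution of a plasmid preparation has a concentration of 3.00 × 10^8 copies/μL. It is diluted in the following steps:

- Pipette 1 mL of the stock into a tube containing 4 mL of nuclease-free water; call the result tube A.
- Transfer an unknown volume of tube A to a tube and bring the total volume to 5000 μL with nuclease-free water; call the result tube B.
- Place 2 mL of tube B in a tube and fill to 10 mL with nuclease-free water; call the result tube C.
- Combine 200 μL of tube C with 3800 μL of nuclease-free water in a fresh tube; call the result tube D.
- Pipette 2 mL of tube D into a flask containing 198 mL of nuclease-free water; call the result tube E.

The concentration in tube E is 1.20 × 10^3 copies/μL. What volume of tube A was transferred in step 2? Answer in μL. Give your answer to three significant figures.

Step 1: 1 mL + 4 mL = 5 mL total → factor 5/1 = 5
Step 2: v brought to 5000 μL → factor = 5000 μL/v
Step 3: 2 mL brought to 10 mL → factor 10/2 = 5
Step 4: 200 μL + 3800 μL = 4000 μL total → factor 4000/200 = 20
Step 5: 2 mL + 198 mL = 200 mL total → factor 200/2 = 100
Product of known-step factors = 50000
Overall factor = 3.00 × 10^8 copies/μL / (1.20 × 10^3 copies/μL) = 2.5 × 10^5
Step-2 factor = 2.5 × 10^5 / 50000 = 5
v = 5000 μL / 5 = 1.00 × 10^3 μL

1.00 × 10^3 μL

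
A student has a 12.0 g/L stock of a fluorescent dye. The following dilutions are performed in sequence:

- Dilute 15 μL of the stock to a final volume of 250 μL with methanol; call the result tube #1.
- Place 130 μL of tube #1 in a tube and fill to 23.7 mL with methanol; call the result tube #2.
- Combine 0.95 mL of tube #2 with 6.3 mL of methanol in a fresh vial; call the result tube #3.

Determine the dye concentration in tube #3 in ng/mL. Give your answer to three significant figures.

Step 1: 15 μL brought to 250 μL → factor 250/15 = 16.667
Step 2: 130 μL brought to 23.7 mL → factor 23700/130 = 182.31
Step 3: 0.95 mL + 6.3 mL = 7.25 mL total → factor 7.25/0.95 = 7.6316
Overall dilution factor = 16.667 × 182.31 × 7.6316 = 23188
Final = 12.0 g/L / 23188 = 0.0005175 g/L = 518 ng/mL

518 ng/mL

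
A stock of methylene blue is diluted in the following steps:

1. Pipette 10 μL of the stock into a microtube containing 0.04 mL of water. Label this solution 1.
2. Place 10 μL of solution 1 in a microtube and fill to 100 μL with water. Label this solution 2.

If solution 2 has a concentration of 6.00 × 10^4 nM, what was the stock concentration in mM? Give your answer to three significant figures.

Step 1: 10 μL + 0.04 mL = 50 μL total → factor 50/10 = 5
Step 2: 10 μL brought to 100 μL → factor 100/10 = 10
Overall dilution factor = 5 × 10 = 50
Stock = 6.00 × 10^4 nM × 50 = 3.000 × 10^6 nM = 3.00 mM

3.00 mM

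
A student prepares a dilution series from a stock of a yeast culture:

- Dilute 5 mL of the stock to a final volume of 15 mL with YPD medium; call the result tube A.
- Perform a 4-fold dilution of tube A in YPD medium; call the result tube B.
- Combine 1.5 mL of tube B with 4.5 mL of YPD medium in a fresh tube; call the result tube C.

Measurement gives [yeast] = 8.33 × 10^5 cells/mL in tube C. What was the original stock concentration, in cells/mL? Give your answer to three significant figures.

Step 1: 5 mL brought to 15 mL → factor 15/5 = 3
Step 2: 4-fold → factor 4
Step 3: 1.5 mL + 4.5 mL = 6 mL total → factor 6/1.5 = 4
Overall dilution factor = 3 × 4 × 4 = 48
Stock = 8.33 × 10^5 cells/mL × 48 = 4.00 × 10^7 cells/mL

4.00 × 10^7 cells/mL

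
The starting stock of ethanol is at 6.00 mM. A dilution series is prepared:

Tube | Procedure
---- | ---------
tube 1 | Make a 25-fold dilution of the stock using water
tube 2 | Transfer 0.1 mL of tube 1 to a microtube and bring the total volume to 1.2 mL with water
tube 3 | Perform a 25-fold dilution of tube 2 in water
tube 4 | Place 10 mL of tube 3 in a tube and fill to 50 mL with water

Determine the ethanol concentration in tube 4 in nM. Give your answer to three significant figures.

Step 1: 25-fold → factor 25
Step 2: 0.1 mL brought to 1.2 mL → factor 1.2/0.1 = 12
Step 3: 25-fold → factor 25
Step 4: 10 mL brought to 50 mL → factor 50/10 = 5
Overall dilution factor = 25 × 12 × 25 × 5 = 37500
Final = 6.00 mM / 37500 = 0.0001600 mM = 160 nM

160 nM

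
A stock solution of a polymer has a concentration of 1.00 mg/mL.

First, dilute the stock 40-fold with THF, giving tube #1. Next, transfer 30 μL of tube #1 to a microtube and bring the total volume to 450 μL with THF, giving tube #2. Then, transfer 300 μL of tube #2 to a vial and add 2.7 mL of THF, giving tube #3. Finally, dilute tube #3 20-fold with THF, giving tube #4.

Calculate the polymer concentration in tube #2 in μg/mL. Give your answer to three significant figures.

1.67 μg/mL

Step 1: 40-fold → factor 40
Step 2: 30 μL brought to 450 μL → factor 450/30 = 15
Dilution factor through tube #2 = 40 × 15 = 600
[tube #2] = 1.00 mg/mL / 600 = 0.001667 mg/mL = 1.67 μg/mL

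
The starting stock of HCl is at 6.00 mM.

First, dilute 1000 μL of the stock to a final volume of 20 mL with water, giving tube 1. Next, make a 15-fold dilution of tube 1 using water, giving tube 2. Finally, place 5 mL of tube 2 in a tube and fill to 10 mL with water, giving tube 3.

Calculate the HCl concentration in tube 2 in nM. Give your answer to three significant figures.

Step 1: 1000 μL brought to 20 mL → factor 20000/1000 = 20
Step 2: 15-fold → factor 15
Dilution factor through tube 2 = 20 × 15 = 300
[tube 2] = 6.00 mM / 300 = 0.02000 mM = 2.00 × 10^4 nM

2.00 × 10^4 nM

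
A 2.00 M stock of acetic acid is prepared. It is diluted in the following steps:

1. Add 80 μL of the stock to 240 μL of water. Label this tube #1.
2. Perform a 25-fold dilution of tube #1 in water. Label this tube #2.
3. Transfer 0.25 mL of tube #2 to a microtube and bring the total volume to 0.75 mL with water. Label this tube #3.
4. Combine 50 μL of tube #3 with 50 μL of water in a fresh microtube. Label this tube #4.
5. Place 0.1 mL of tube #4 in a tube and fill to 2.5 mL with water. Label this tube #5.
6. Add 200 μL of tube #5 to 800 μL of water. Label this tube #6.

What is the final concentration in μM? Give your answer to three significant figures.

Step 1: 80 μL + 240 μL = 320 μL total → factor 320/80 = 4
Step 2: 25-fold → factor 25
Step 3: 0.25 mL brought to 0.75 mL → factor 0.75/0.25 = 3
Step 4: 50 μL + 50 μL = 100 μL total → factor 100/50 = 2
Step 5: 0.1 mL brought to 2.5 mL → factor 2.5/0.1 = 25
Step 6: 200 μL + 800 μL = 1000 μL total → factor 1000/200 = 5
Overall dilution factor = 4 × 25 × 3 × 2 × 25 × 5 = 75000
Final = 2.00 M / 75000 = 2.667 × 10^-5 M = 26.7 μM

26.7 μM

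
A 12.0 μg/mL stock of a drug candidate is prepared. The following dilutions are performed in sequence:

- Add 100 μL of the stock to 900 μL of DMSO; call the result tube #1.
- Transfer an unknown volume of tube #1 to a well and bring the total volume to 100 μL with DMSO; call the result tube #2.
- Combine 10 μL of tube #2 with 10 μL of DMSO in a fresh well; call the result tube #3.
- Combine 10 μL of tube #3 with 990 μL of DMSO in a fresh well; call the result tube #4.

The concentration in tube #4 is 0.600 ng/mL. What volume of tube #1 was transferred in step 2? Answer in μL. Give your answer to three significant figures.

Step 1: 100 μL + 900 μL = 1000 μL total → factor 1000/100 = 10
Step 2: v brought to 100 μL → factor = 100 μL/v
Step 3: 10 μL + 10 μL = 20 μL total → factor 20/10 = 2
Step 4: 10 μL + 990 μL = 1000 μL total → factor 1000/10 = 100
Product of known-step factors = 2000
Overall factor = 12.0 μg/mL / (0.600 ng/mL) = 20000
Step-2 factor = 20000 / 2000 = 10
v = 100 μL / 10 = 10.0 μL

10.0 μL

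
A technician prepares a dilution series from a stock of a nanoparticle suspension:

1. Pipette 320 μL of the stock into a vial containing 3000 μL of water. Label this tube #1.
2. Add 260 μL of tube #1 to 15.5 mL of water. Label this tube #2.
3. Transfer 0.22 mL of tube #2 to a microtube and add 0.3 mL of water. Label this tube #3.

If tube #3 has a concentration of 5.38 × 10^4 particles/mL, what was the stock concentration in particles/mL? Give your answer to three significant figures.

8.00 × 10^7 particles/mL

Step 1: 320 μL + 3000 μL = 3320 μL total → factor 3320/320 = 10.375
Step 2: 260 μL + 15.5 mL = 15760 μL total → factor 15760/260 = 60.615
Step 3: 0.22 mL + 0.3 mL = 0.52 mL total → factor 0.52/0.22 = 2.3636
Overall dilution factor = 10.375 × 60.615 × 2.3636 = 1486.5
Stock = 5.38 × 10^4 particles/mL × 1486.5 = 8.00 × 10^7 particles/mL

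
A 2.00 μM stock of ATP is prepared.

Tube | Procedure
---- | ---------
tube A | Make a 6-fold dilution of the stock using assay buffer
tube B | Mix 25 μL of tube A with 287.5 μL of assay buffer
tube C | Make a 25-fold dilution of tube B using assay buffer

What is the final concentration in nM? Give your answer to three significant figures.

Step 1: 6-fold → factor 6
Step 2: 25 μL + 287.5 μL = 312.5 μL total → factor 312.5/25 = 12.5
Step 3: 25-fold → factor 25
Overall dilution factor = 6 × 12.5 × 25 = 1875
Final = 2.00 μM / 1875 = 0.001067 μM = 1.07 nM

1.07 nM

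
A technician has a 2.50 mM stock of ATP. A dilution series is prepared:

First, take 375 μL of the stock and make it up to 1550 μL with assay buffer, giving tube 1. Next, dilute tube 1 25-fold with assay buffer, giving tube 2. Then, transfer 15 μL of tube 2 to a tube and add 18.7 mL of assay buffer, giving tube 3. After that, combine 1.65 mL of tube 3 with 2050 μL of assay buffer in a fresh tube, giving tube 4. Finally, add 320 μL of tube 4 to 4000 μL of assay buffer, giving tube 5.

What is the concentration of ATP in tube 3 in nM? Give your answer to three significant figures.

19.4 nM

Step 1: 375 μL brought to 1550 μL → factor 1550/375 = 4.1333
Step 2: 25-fold → factor 25
Step 3: 15 μL + 18.7 mL = 18715 μL total → factor 18715/15 = 1247.7
Dilution factor through tube 3 = 4.1333 × 25 × 1247.7 = 1.2893 × 10^5
[tube 3] = 2.50 mM / 1.2893 × 10^5 = 1.939 × 10^-5 mM = 19.4 nM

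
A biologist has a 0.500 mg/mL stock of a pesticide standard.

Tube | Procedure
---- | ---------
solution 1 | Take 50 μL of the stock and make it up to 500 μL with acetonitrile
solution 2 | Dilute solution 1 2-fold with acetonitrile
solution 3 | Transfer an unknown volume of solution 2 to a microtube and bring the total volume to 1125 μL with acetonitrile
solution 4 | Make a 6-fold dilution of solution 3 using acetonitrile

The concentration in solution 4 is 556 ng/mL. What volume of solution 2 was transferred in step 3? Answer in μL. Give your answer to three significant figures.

Step 1: 50 μL brought to 500 μL → factor 500/50 = 10
Step 2: 2-fold → factor 2
Step 3: v brought to 1125 μL → factor = 1125 μL/v
Step 4: 6-fold → factor 6
Product of known-step factors = 120
Overall factor = 0.500 mg/mL / (556 ng/mL) = 899.28
Step-3 factor = 899.28 / 120 = 7.494
v = 1125 μL / 7.494 = 150 μL

150 μL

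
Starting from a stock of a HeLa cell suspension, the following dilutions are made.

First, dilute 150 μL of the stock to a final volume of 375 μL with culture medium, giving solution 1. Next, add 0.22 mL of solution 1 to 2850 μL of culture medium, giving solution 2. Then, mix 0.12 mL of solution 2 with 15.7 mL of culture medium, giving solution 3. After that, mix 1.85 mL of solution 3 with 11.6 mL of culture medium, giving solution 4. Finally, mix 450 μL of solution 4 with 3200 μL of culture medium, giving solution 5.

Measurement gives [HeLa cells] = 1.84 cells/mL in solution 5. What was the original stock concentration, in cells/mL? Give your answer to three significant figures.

Step 1: 150 μL brought to 375 μL → factor 375/150 = 2.5
Step 2: 0.22 mL + 2850 μL = 3.07 mL total → factor 3.07/0.22 = 13.955
Step 3: 0.12 mL + 15.7 mL = 15.82 mL total → factor 15.82/0.12 = 131.83
Step 4: 1.85 mL + 11.6 mL = 13.45 mL total → factor 13.45/1.85 = 7.2703
Step 5: 450 μL + 3200 μL = 3650 μL total → factor 3650/450 = 8.1111
Overall dilution factor = 2.5 × 13.955 × 131.83 × 7.2703 × 8.1111 = 2.7121 × 10^5
Stock = 1.84 cells/mL × 2.7121 × 10^5 = 4.99 × 10^5 cells/mL

4.99 × 10^5 cells/mL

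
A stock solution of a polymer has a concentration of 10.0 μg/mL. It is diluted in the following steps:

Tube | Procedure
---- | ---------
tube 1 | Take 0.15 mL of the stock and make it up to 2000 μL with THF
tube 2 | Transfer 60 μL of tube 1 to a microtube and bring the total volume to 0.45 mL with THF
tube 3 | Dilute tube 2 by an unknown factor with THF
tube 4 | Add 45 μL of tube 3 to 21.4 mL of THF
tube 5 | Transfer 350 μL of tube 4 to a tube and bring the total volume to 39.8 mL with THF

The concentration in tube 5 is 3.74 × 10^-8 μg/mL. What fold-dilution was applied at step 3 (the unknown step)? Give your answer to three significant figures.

Step 1: 0.15 mL brought to 2000 μL → factor 2/0.15 = 13.333
Step 2: 60 μL brought to 0.45 mL → factor 450/60 = 7.5
Step 3: unknown factor x
Step 4: 45 μL + 21.4 mL = 21445 μL total → factor 21445/45 = 476.56
Step 5: 350 μL brought to 39.8 mL → factor 39800/350 = 113.71
Product of known-step factors = 5.4191 × 10^6
Overall factor = 10.0 μg/mL / (3.74 × 10^-8 μg/mL) = 2.6738 × 10^8
x = 2.6738 × 10^8 / 5.4191 × 10^6 = 49.3

49.3-fold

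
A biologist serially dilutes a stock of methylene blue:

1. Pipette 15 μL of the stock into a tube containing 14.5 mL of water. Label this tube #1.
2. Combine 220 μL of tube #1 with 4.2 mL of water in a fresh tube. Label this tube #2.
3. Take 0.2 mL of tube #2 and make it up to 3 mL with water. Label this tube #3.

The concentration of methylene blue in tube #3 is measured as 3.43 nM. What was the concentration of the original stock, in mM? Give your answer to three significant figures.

1.00 mM

Step 1: 15 μL + 14.5 mL = 14515 μL total → factor 14515/15 = 967.67
Step 2: 220 μL + 4.2 mL = 4420 μL total → factor 4420/220 = 20.091
Step 3: 0.2 mL brought to 3 mL → factor 3/0.2 = 15
Overall dilution factor = 967.67 × 20.091 × 15 = 2.9162 × 10^5
Stock = 3.43 nM × 2.9162 × 10^5 = 1.000 × 10^6 nM = 1.00 mM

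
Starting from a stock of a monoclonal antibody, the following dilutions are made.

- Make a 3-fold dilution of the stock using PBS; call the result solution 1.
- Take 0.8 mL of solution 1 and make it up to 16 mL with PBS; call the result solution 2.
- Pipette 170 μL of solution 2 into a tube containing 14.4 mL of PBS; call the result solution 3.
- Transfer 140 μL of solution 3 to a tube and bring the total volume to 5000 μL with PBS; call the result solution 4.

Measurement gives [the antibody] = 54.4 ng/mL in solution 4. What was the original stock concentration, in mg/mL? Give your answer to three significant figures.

9.99 mg/mL

Step 1: 3-fold → factor 3
Step 2: 0.8 mL brought to 16 mL → factor 16/0.8 = 20
Step 3: 170 μL + 14.4 mL = 14570 μL total → factor 14570/170 = 85.706
Step 4: 140 μL brought to 5000 μL → factor 5000/140 = 35.714
Overall dilution factor = 3 × 20 × 85.706 × 35.714 = 1.8366 × 10^5
Stock = 54.4 ng/mL × 1.8366 × 10^5 = 9.991 × 10^6 ng/mL = 9.99 mg/mL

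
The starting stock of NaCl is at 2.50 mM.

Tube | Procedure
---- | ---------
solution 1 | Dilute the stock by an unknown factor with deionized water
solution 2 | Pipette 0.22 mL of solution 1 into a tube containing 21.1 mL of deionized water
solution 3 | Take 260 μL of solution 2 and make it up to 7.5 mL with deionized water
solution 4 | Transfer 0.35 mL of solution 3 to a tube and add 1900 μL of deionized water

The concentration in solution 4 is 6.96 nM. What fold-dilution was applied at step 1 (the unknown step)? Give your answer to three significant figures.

Step 1: unknown factor x
Step 2: 0.22 mL + 21.1 mL = 21.32 mL total → factor 21.32/0.22 = 96.909
Step 3: 260 μL brought to 7.5 mL → factor 7500/260 = 28.846
Step 4: 0.35 mL + 1900 μL = 2.25 mL total → factor 2.25/0.35 = 6.4286
Product of known-step factors = 17971
Overall factor = 2.50 mM / (6.96 nM) = 3.592 × 10^5
x = 3.592 × 10^5 / 17971 = 20.0

20.0-fold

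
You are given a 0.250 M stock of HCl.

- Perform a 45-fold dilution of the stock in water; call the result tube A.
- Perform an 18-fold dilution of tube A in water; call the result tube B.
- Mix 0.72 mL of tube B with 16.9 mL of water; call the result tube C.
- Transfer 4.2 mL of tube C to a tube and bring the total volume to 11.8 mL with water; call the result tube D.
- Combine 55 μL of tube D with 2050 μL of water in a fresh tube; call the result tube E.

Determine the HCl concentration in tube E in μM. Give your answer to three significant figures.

Step 1: 45-fold → factor 45
Step 2: 18-fold → factor 18
Step 3: 0.72 mL + 16.9 mL = 17.62 mL total → factor 17.62/0.72 = 24.472
Step 4: 4.2 mL brought to 11.8 mL → factor 11.8/4.2 = 2.8095
Step 5: 55 μL + 2050 μL = 2105 μL total → factor 2105/55 = 38.273
Overall dilution factor = 45 × 18 × 24.472 × 2.8095 × 38.273 = 2.1315 × 10^6
Final = 0.250 M / 2.1315 × 10^6 = 1.173 × 10^-7 M = 0.117 μM

0.117 μM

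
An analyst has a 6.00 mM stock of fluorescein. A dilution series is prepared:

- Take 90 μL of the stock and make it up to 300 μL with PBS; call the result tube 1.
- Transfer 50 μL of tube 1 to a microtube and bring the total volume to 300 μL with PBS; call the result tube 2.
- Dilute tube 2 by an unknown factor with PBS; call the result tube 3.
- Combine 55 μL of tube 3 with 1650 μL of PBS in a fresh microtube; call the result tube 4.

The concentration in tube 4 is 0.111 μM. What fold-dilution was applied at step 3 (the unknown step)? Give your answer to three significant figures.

Step 1: 90 μL brought to 300 μL → factor 300/90 = 3.3333
Step 2: 50 μL brought to 300 μL → factor 300/50 = 6
Step 3: unknown factor x
Step 4: 55 μL + 1650 μL = 1705 μL total → factor 1705/55 = 31
Product of known-step factors = 620
Overall factor = 6.00 mM / (0.111 μM) = 54054
x = 54054 / 620 = 87.2

87.2-fold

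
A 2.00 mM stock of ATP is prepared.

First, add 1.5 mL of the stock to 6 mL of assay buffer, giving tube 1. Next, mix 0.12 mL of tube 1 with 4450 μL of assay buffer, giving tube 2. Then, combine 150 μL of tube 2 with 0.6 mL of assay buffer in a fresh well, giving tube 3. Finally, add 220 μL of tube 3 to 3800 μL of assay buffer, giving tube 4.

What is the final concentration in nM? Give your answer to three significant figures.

Step 1: 1.5 mL + 6 mL = 7.5 mL total → factor 7.5/1.5 = 5
Step 2: 0.12 mL + 4450 μL = 4.57 mL total → factor 4.57/0.12 = 38.083
Step 3: 150 μL + 0.6 mL = 750 μL total → factor 750/150 = 5
Step 4: 220 μL + 3800 μL = 4020 μL total → factor 4020/220 = 18.273
Overall dilution factor = 5 × 38.083 × 5 × 18.273 = 17397
Final = 2.00 mM / 17397 = 0.0001150 mM = 115 nM

115 nM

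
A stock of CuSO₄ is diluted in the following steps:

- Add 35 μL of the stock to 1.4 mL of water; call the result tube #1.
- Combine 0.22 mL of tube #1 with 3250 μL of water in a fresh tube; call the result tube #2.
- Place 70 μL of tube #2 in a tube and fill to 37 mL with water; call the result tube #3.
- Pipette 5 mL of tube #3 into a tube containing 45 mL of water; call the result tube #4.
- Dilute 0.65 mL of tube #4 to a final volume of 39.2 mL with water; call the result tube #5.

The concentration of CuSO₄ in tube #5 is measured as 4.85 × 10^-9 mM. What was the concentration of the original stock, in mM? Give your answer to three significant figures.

1.00 mM

Step 1: 35 μL + 1.4 mL = 1435 μL total → factor 1435/35 = 41
Step 2: 0.22 mL + 3250 μL = 3.47 mL total → factor 3.47/0.22 = 15.773
Step 3: 70 μL brought to 37 mL → factor 37000/70 = 528.57
Step 4: 5 mL + 45 mL = 50 mL total → factor 50/5 = 10
Step 5: 0.65 mL brought to 39.2 mL → factor 39.2/0.65 = 60.308
Overall dilution factor = 41 × 15.773 × 528.57 × 10 × 60.308 = 2.0614 × 10^8
Stock = 4.85 × 10^-9 mM × 2.0614 × 10^8 = 1.00 mM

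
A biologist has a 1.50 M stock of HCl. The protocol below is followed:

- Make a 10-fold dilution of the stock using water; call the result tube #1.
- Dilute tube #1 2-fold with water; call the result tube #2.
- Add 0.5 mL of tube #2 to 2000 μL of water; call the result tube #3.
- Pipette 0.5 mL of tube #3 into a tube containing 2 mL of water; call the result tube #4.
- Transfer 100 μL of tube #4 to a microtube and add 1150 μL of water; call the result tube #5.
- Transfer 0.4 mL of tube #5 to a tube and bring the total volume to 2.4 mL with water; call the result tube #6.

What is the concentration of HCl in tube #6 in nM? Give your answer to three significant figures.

4.00 × 10^4 nM

Step 1: 10-fold → factor 10
Step 2: 2-fold → factor 2
Step 3: 0.5 mL + 2000 μL = 2.5 mL total → factor 2.5/0.5 = 5
Step 4: 0.5 mL + 2 mL = 2.5 mL total → factor 2.5/0.5 = 5
Step 5: 100 μL + 1150 μL = 1250 μL total → factor 1250/100 = 12.5
Step 6: 0.4 mL brought to 2.4 mL → factor 2.4/0.4 = 6
Overall dilution factor = 10 × 2 × 5 × 5 × 12.5 × 6 = 37500
Final = 1.50 M / 37500 = 4.000 × 10^-5 M = 4.00 × 10^4 nM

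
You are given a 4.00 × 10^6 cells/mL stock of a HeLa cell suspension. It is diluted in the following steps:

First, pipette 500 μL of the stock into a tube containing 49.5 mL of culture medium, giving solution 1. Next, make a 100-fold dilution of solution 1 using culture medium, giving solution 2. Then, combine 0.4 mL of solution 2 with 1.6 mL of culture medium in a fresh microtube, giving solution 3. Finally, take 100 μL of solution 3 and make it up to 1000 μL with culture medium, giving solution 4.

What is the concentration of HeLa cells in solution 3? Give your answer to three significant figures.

80.0 cells/mL

Step 1: 500 μL + 49.5 mL = 50000 μL total → factor 50000/500 = 100
Step 2: 100-fold → factor 100
Step 3: 0.4 mL + 1.6 mL = 2 mL total → factor 2/0.4 = 5
Dilution factor through solution 3 = 100 × 100 × 5 = 50000
[solution 3] = 4.00 × 10^6 cells/mL / 50000 = 80.0 cells/mL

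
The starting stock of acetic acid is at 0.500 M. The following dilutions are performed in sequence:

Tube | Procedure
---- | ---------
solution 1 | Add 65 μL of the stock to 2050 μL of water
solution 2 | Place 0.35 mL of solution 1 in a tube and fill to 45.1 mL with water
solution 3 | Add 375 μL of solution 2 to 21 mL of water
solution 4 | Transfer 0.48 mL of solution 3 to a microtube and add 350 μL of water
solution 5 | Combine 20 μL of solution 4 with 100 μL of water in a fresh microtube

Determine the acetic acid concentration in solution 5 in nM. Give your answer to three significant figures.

202 nM

Step 1: 65 μL + 2050 μL = 2115 μL total → factor 2115/65 = 32.538
Step 2: 0.35 mL brought to 45.1 mL → factor 45.1/0.35 = 128.86
Step 3: 375 μL + 21 mL = 21375 μL total → factor 21375/375 = 57
Step 4: 0.48 mL + 350 μL = 0.83 mL total → factor 0.83/0.48 = 1.7292
Step 5: 20 μL + 100 μL = 120 μL total → factor 120/20 = 6
Overall dilution factor = 32.538 × 128.86 × 57 × 1.7292 × 6 = 2.4795 × 10^6
Final = 0.500 M / 2.4795 × 10^6 = 2.017 × 10^-7 M = 202 nM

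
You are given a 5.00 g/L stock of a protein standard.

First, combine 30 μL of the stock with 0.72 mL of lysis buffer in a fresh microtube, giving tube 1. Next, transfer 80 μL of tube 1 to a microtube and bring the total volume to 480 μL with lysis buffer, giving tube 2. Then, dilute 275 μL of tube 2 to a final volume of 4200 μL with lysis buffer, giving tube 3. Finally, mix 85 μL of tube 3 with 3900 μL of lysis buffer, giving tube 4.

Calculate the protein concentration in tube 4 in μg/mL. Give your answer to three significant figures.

0.0466 μg/mL

Step 1: 30 μL + 0.72 mL = 750 μL total → factor 750/30 = 25
Step 2: 80 μL brought to 480 μL → factor 480/80 = 6
Step 3: 275 μL brought to 4200 μL → factor 4200/275 = 15.273
Step 4: 85 μL + 3900 μL = 3985 μL total → factor 3985/85 = 46.882
Dilution factor through tube 4 = 25 × 6 × 15.273 × 46.882 = 1.074 × 10^5
[tube 4] = 5.00 g/L / 1.074 × 10^5 = 4.655 × 10^-5 g/L = 0.0466 μg/mL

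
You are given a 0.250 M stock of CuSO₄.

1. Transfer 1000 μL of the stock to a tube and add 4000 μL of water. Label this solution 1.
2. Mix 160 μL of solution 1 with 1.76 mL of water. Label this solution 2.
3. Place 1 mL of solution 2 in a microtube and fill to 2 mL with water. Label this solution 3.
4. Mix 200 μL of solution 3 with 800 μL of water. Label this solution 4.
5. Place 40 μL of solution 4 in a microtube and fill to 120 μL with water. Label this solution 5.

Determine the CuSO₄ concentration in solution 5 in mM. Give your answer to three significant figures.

0.139 mM

Step 1: 1000 μL + 4000 μL = 5000 μL total → factor 5000/1000 = 5
Step 2: 160 μL + 1.76 mL = 1920 μL total → factor 1920/160 = 12
Step 3: 1 mL brought to 2 mL → factor 2/1 = 2
Step 4: 200 μL + 800 μL = 1000 μL total → factor 1000/200 = 5
Step 5: 40 μL brought to 120 μL → factor 120/40 = 3
Overall dilution factor = 5 × 12 × 2 × 5 × 3 = 1800
Final = 0.250 M / 1800 = 0.0001389 M = 0.139 mM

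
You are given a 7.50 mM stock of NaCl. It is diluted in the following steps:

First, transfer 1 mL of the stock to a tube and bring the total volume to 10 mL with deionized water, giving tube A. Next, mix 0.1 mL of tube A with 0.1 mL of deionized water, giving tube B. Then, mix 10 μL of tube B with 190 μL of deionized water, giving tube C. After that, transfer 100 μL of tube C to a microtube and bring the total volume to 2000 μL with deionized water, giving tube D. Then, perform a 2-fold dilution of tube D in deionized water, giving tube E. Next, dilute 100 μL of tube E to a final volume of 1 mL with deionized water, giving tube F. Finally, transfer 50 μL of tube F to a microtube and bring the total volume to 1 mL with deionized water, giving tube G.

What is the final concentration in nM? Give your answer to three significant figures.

Step 1: 1 mL brought to 10 mL → factor 10/1 = 10
Step 2: 0.1 mL + 0.1 mL = 0.2 mL total → factor 0.2/0.1 = 2
Step 3: 10 μL + 190 μL = 200 μL total → factor 200/10 = 20
Step 4: 100 μL brought to 2000 μL → factor 2000/100 = 20
Step 5: 2-fold → factor 2
Step 6: 100 μL brought to 1 mL → factor 1000/100 = 10
Step 7: 50 μL brought to 1 mL → factor 1000/50 = 20
Overall dilution factor = 10 × 2 × 20 × 20 × 2 × 10 × 20 = 3.2 × 10^6
Final = 7.50 mM / 3.2 × 10^6 = 2.344 × 10^-6 mM = 2.34 nM

2.34 nM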